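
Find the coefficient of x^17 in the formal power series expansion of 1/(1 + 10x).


Write 1/(1 + c x) = 1/(1 - (-c) x) and apply the geometric-series identity
1/(1 - y) = sum_{k>=0} y^k to get 1/(1 + c x) = sum_{k>=0} (-c)^k x^k.
So the coefficient of x^k is (-c)^k = (-1)^k * c^k.
Here c = 10 and k = 17:
(-10)^17 = -1 * 100000000000000000 = -100000000000000000

-100000000000000000


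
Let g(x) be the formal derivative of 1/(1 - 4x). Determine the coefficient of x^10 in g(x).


Differentiate termwise: d/dx sum_{k>=0} 4^k x^k = sum_{k>=1} k 4^k x^(k-1) = sum_{j>=0} (j+1) 4^(j+1) x^j.
Equivalently, d/dx [1/(1 - 4x)] = 4/(1 - 4x)^2.
For j = 10: 11 * 4^11 = 11 * 4194304 = 46137344.

46137344


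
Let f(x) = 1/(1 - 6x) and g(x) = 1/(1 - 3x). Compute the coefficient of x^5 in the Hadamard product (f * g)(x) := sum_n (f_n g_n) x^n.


f has coefficients f_k = 6^k and g has coefficients g_k = 3^k, so the Hadamard product has coefficient (f*g)_k = 6^k * 3^k = 18^k.
For k = 5: 18^5 = 1889568.

1889568


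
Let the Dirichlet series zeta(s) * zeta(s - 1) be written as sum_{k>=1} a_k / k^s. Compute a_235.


Convolution gives a_k = sum_{d | k} d * 1 = sum_{d | k} d = sigma(k), the sum of positive divisors of k.
For k = 235, the divisors are 1, 5, 47, 235, so
sigma(235) = 1 + 5 + 47 + 235 = 288.

288


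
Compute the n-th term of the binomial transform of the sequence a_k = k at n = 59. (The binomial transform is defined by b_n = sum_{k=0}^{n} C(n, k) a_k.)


With a_k = k, b_n = sum_{k=0}^{n} C(n, k) k. Using k * C(n, k) = n * C(n-1, k-1) gives b_n = n * sum_{k>=1} C(n-1, k-1) = n * 2^(n-1).
For n = 59: 59 * 2^58 = 59 * 288230376151711744 = 17005592192950992896.

17005592192950992896


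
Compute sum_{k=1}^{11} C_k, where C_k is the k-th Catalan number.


C_1 through C_11: 1, 2, 5, 14, 42, 132, 429, 1430, 4862, 16796, 58786
Sum = 1 + 2 + 5 + 14 + 42 + 132 + 429 + 1430 + 4862 + 16796 + 58786
= 82499

82499


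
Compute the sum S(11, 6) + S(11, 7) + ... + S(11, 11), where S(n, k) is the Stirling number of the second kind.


By definition, S(n, k) counts partitions of an n-set into exactly k nonempty blocks.
Computing row n = 11 for k = 6..11:
S(11, k): 179487, 63987, 11880, 1155, 55, 1
Sum = 256565.

256565


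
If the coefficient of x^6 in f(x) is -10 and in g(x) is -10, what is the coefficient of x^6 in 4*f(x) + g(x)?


Scalar multiplication scales coefficients: 4 * -10 = -40.
Then add the g coefficient: -40 + -10
= -50

-50


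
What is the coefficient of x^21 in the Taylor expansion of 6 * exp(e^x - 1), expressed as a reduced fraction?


exp(e^x - 1) = sum_{k>=0} Bell_k x^k / k!, where Bell_k is the k-th Bell number.
So the coefficient of x^21 is 6 * Bell_21 / 21!.
Computing: Bell_21 = 474869816156751 and 21! = 51090942171709440000, giving
6 * 474869816156751/51090942171709440000 = 158289938718917/2838385676206080000.

158289938718917/2838385676206080000


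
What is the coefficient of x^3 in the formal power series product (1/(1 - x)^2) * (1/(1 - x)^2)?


Combine the factors: (1/(1 - x)^2) * (1/(1 - x)^2) = 1/(1 - x)^4.
Then use 1/(1 - x)^r = sum_{k>=0} C(k + r - 1, r - 1) x^k with r = 4 and k = 3:
C(6, 3) = 20.

20


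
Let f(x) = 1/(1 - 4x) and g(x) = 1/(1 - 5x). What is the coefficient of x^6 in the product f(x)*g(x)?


The coefficient of x^n in f*g is the Cauchy product: sum_{k=0}^{n} a^k * b^(n-k).
With a=4, b=5, n=6:
sum_{k=0}^{6} 4^k * 5^(6-k)
= 61741

61741


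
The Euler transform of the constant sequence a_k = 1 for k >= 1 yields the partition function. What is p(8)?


The Euler transform converts the sequence a_k = 1 into the number of integer partitions.
Using the recurrence or dynamic programming:
p(8) = 22

22


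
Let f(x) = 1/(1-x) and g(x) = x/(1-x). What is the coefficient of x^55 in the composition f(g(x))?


First simplify the composition: f(g(x)) = 1/(1 - x/(1-x)) = (1-x)/((1-x) - x) = (1-x)/(1-2x).
Now extract the coefficient. Write (1-x)/(1-2x) = 1/(1-2x) - x/(1-2x).
The coefficient of x^n in 1/(1-2x) is 2^n, and in x/(1-2x) is 2^(n-1) (for n >= 1).
So the coefficient of x^55 is 2^55 - 2^54 = 36028797018963968 - 18014398509481984 = 18014398509481984.

18014398509481984


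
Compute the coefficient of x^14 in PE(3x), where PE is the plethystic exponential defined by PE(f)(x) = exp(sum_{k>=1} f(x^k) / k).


With f(x) = 3x, the exponent is sum_{k>=1} 3 x^k / k = 3 * (-ln(1 - x)). Exponentiating:
PE(3x) = exp(-3 ln(1 - x)) = 1/(1 - x)^3.
By the negative binomial expansion, [x^n] 1/(1 - x)^3 = C(n + 2, 2).
For n = 14: C(16, 2) = 120.

120


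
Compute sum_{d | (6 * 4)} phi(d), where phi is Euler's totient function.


First, 6 * 4 = 24. One classical identity is sum_{d | n} phi(d) = n (each k in [1, n] has a unique gcd with n, and among the k's with gcd(k, n) = n/d there are phi(d) of them). So the sum equals 24. We also verify directly:
Divisors of 24: 1, 2, 3, 4, 6, 8, 12, 24.
phi values: 1, 1, 2, 2, 2, 4, 4, 8.
Sum = 24.

24


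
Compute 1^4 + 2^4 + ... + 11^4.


This power sum has a closed form given by Faulhaber's formula
sum_{k=1}^{m} k^p = (1 / (p + 1)) * sum_{j=0}^{p} C(p + 1, j) B_j m^(p + 1 - j),
but for small m direct computation is fastest:
1 + 16 + 81 + 256 + 625 + 1296 + 2401 + 4096 + 6561 + 10000 + 14641 = 39974.

39974


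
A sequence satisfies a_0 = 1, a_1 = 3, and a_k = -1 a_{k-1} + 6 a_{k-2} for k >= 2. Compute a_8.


The characteristic equation is t^2 + 1 t - 6 = 0, with roots r_1 = 2 and r_2 = -3 (so c_1 = r_1 + r_2, c_2 = -r_1 r_2 as required).
One can use the closed form a_n = A r_1^n + B r_2^n, but direct iteration is more reliable:
a_0 = 1, a_1 = 3, a_2 = 3, a_3 = 15, a_4 = 3, a_5 = 87, a_6 = -69, a_7 = 591, a_8 = -1005.
So a_8 = -1005.

-1005


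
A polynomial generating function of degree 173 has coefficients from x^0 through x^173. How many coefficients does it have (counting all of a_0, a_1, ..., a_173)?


A polynomial of degree 173 takes the form a_0 + a_1 x + ... + a_173 x^173.
The number of coefficients is 173 + 1 = 174.

174


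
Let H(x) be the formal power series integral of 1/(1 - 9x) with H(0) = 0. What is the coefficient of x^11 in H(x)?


1/(1 - 9x) = sum_{k>=0} 9^k x^k. Integrating termwise with H(0) = 0:
H(x) = sum_{k>=0} 9^k x^(k+1) / (k+1) = sum_{m>=1} 9^(m-1) x^m / m.
For m = 11: 9^10/11 = 3486784401/11 = 3486784401/11.

3486784401/11


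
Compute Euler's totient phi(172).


phi(n) counts integers in [1, n] coprime to n. Using the multiplicative formula phi(n) = n * prod_{p | n} (1 - 1/p):
172 = 2^2 * 43, so
phi(172) = 172 * (1 - 1/2) * (1 - 1/43) = 84.

84


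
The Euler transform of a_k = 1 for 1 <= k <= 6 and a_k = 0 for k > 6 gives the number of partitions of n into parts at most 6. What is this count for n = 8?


Partitions of 8 into parts at most 6:
Using generating function (1-x)^(-1)(1-x^2)^(-1)...(1-x^6)^(-1),
the coefficient of x^8 = 20

20


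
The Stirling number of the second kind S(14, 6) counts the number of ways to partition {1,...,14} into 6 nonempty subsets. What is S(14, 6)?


Using the explicit formula S(n,k) = (1/k!) sum_{j=0}^{k} (-1)^(k-j) C(k,j) j^n:
S(14, 6) = 63436373
Equivalently, S(n,k) is n! times the coefficient of x^n in the EGF (e^x - 1)^k / k!.

63436373


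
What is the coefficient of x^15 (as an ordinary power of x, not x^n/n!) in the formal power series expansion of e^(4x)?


The exponential series is e^y = sum_{k>=0} y^k / k!. Substituting y = 4x gives
e^(4x) = sum_{k>=0} 4^k x^k / k!.
So the coefficient of x^n is a^n/n! with a = 4, n = 15:
4^15 / 15! = 1073741824/1307674368000 = 524288/638512875

524288/638512875


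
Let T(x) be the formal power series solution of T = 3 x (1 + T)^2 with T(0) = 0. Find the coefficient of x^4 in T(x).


Apply the Lagrange inversion formula: if T = 3 x * phi(T) with phi(t) = (1 + t)^2, then [x^n] T = 3^n * (1/n) [t^(n-1)] phi(t)^n = 3^n * (1/n) [t^(n-1)] (1 + t)^(2n) = 3^n * (1/n) C(2n, n-1).
Using the identity C(2n, n-1) = C(2n, n) * n / (n+1), the unscaled factor equals C(2n, n) / (n+1) = C_n, the n-th Catalan number.
For n = 4: C_4 = C(8, 4) / 5 = 70/5 = 14.
With the 3^4 = 81 factor, the coefficient is 81 * 14 = 1134.

1134


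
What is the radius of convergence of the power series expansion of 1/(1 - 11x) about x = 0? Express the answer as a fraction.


Expanding 1/(1 - 11x) = sum_{k>=0} 11^k x^k, the series converges when |11x| < 1, i.e., |x| < 1/11.
So the radius of convergence is 1/11 = 1/11.

1/11


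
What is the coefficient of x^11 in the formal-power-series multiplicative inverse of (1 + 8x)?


The inverse is 1/(1 + 8x). Apply the geometric identity 1/(1 - y) = sum_{k>=0} y^k with y = -8x:
1/(1 + 8x) = sum_{k>=0} (-8)^k x^k.
So the coefficient of x^11 is (-8)^11 = -8589934592.

-8589934592


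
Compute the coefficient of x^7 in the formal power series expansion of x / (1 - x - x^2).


Let f(x) = sum_{k>=0} a_k x^k. Multiplying f(x) * (1 - x - x^2) = x and matching coefficients gives a_0 = 0, a_1 = 1, and a_k = a_{k-1} + a_{k-2} for k >= 2. These are the Fibonacci numbers F_k.
Iterating from F_0 = 0, F_1 = 1:
F_0=0, F_1=1, F_2=1, F_3=2, F_4=3, F_5=5, F_6=8, F_7=13
F_7 = 13.

13


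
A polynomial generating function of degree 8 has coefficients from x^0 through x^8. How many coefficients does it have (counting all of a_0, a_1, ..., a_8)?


A polynomial of degree 8 takes the form a_0 + a_1 x + ... + a_8 x^8.
The number of coefficients is 8 + 1 = 9.

9


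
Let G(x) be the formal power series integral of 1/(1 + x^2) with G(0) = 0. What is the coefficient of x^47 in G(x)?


1/(1 + x^2) = sum_{j>=0} (-1)^j x^(2j). Integrating termwise with G(0) = 0:
G(x) = sum_{j>=0} (-1)^j x^(2j+1) / (2j+1) = arctan(x).
Only odd powers are nonzero. For x^47 write 47 = 2*23 + 1, giving
(-1)^23 / 47 = -1/47 = -1/47.

-1/47


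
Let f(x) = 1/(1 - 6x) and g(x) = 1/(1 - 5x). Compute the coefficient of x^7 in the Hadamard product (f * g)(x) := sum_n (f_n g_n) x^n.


f has coefficients f_k = 6^k and g has coefficients g_k = 5^k, so the Hadamard product has coefficient (f*g)_k = 6^k * 5^k = 30^k.
For k = 7: 30^7 = 21870000000.

21870000000


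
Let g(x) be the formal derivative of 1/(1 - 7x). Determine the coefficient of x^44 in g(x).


Differentiate termwise: d/dx sum_{k>=0} 7^k x^k = sum_{k>=1} k 7^k x^(k-1) = sum_{j>=0} (j+1) 7^(j+1) x^j.
Equivalently, d/dx [1/(1 - 7x)] = 7/(1 - 7x)^2.
For j = 44: 45 * 7^45 = 45 * 107006904423598033356356300384937784807 = 4815310699061911501036033517322200316315.

4815310699061911501036033517322200316315


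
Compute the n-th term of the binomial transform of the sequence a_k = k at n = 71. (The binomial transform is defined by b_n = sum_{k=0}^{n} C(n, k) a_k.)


With a_k = k, b_n = sum_{k=0}^{n} C(n, k) k. Using k * C(n, k) = n * C(n-1, k-1) gives b_n = n * sum_{k>=1} C(n-1, k-1) = n * 2^(n-1).
For n = 71: 71 * 2^70 = 71 * 1180591620717411303424 = 83822005070936202543104.

83822005070936202543104


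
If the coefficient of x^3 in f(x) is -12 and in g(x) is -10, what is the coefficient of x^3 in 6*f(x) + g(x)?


Scalar multiplication scales coefficients: 6 * -12 = -72.
Then add the g coefficient: -72 + -10
= -82

-82


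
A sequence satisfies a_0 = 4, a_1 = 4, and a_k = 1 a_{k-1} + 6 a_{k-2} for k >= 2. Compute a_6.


The characteristic equation is t^2 - 1 t - 6 = 0, with roots r_1 = 3 and r_2 = -2 (so c_1 = r_1 + r_2, c_2 = -r_1 r_2 as required).
One can use the closed form a_n = A r_1^n + B r_2^n, but direct iteration is more reliable:
a_0 = 4, a_1 = 4, a_2 = 28, a_3 = 52, a_4 = 220, a_5 = 532, a_6 = 1852.
So a_6 = 1852.

1852


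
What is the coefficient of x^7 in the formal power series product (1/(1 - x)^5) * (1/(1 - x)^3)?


Combine the factors: (1/(1 - x)^5) * (1/(1 - x)^3) = 1/(1 - x)^8.
Then use 1/(1 - x)^r = sum_{k>=0} C(k + r - 1, r - 1) x^k with r = 8 and k = 7:
C(14, 7) = 3432.

3432


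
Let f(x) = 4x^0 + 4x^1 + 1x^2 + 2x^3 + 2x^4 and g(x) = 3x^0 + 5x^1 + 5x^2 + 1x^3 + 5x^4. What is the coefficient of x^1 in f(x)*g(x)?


Cauchy product at x^1:
4*5 + 4*3
= 32

32


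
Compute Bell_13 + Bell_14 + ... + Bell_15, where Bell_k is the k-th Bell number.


Recall Bell_k counts set partitions of a k-set (with Bell_0 = 1 by convention).
Bell_13 through Bell_15: 27644437, 190899322, 1382958545
Sum = 27644437 + 190899322 + 1382958545 = 1601502304.

1601502304


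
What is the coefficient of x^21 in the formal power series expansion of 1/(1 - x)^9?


The negative binomial / multiset identity is
1/(1 - x)^r = sum_{k>=0} C(k + r - 1, r - 1) x^k.
Here r = 9 and k = 21, so the coefficient is
C(21 + 8, 8) = C(29, 8)
= 4292145

4292145


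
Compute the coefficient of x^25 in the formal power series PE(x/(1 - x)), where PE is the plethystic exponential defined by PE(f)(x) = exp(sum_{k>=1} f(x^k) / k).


For f(x) = x/(1 - x) we have
sum_{k>=1} f(x^k) / k = sum_{k>=1} (1/k) * x^k / (1 - x^k) = sum_{k, m >= 1} x^(k m) / k,
which after exponentiating simplifies to
PE(x/(1 - x)) = prod_{k>=1} 1 / (1 - x^k).
This is the generating function for the partition function p(n), so the coefficient of x^25 is p(25).
Computing p(25) by dynamic programming over parts 1, 2, ..., 25: p(25) = 1958.

1958


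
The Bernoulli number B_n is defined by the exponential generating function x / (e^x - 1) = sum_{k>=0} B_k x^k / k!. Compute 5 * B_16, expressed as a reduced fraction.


Bernoulli numbers can also be computed recursively via B_0 = 1 and sum_{j=0}^{m} C(m+1, j) B_j = 0 for m >= 1. Odd-index Bernoulli numbers vanish for k >= 3.
Computing B_16 = -3617/510, so 5 * B_16 = 5 * -3617/510 = -3617/102.

-3617/102


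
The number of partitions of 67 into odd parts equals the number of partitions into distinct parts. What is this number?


Computing partitions of 67 into odd parts (1, 3, 5, ...):
Using the generating function prod_{k>=0} 1/(1-x^(2k+1)),
the count is 22250

22250


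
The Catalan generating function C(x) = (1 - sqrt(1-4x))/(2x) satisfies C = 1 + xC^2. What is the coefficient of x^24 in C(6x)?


Substituting x -> 6x scales the n-th coefficient by 6^n, so [x^24] C(6x) = 6^24 * C_24.
C_24 = C(2*24, 24)/(25) = 32247603683100/25 = 1289904147324.
So 6^24 * 1289904147324 = 4738381338321616896 * 1289904147324 = 6112057739903699207511871586304.

6112057739903699207511871586304


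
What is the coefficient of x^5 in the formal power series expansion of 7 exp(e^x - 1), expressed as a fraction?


exp(e^x - 1) is the exponential generating function for the Bell numbers Bell_k: exp(e^x - 1) = sum_{k>=0} Bell_k x^k / k!.
So the coefficient of x^5 in 7 exp(e^x - 1) is 7 Bell_5 / 5!.
Computing: Bell_5 = 52 and 5! = 120, giving
7 * 52/120 = 91/30.

91/30


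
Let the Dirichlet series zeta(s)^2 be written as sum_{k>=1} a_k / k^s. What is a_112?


The Dirichlet convolution of the constant function 1 with itself gives (1 * 1)(k) = sum_{d | k} 1 = d(k), the number of positive divisors of k.
Since zeta(s) = sum_{k>=1} 1/k^s, we have zeta(s)^2 = sum_{k>=1} d(k)/k^s, so a_k = d(k).
For k = 112: the divisors are 1, 2, 4, 7, 8, 14, 16, 28, 56, 112.
Count = 10.

10


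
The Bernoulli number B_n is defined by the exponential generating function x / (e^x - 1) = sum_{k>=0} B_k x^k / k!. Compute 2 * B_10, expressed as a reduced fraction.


Bernoulli numbers can also be computed recursively via B_0 = 1 and sum_{j=0}^{m} C(m+1, j) B_j = 0 for m >= 1. Odd-index Bernoulli numbers vanish for k >= 3.
Computing B_10 = 5/66, so 2 * B_10 = 2 * 5/66 = 5/33.

5/33


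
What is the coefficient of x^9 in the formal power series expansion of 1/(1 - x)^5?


The expansion 1/(1 - x)^r = sum_{k>=0} C(k + r - 1, r - 1) x^k follows from the multiset / negative-binomial theorem (or from repeated differentiation of the geometric series).
For r = 5 and k = 9:
C(13, 4) = 6227020800 / (24 * 362880) = 715.

715


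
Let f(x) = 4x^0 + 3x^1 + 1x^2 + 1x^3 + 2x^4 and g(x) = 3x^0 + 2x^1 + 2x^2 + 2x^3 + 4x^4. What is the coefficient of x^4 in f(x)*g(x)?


Cauchy product at x^4:
4*4 + 3*2 + 1*2 + 1*2 + 2*3
= 32

32


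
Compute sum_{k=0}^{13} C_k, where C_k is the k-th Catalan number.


C_0 through C_13: 1, 1, 2, 5, 14, 42, 132, 429, 1430, 4862, 16796, 58786, 208012, 742900
Sum = 1 + 1 + 2 + 5 + 14 + 42 + 132 + 429 + 1430 + 4862 + 16796 + 58786 + 208012 + 742900
= 1033412

1033412


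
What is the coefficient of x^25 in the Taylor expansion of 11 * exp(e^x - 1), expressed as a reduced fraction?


exp(e^x - 1) = sum_{k>=0} Bell_k x^k / k!, where Bell_k is the k-th Bell number.
So the coefficient of x^25 is 11 * Bell_25 / 25!.
Computing: Bell_25 = 4638590332229999353 and 25! = 15511210043330985984000000, giving
11 * 4638590332229999353/15511210043330985984000000 = 356814640940769181/108470000303013888000000.

356814640940769181/108470000303013888000000


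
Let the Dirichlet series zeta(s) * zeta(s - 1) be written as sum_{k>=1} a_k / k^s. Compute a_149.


Convolution gives a_k = sum_{d | k} d * 1 = sum_{d | k} d = sigma(k), the sum of positive divisors of k.
For k = 149, the divisors are 1, 149, so
sigma(149) = 1 + 149 = 150.

150


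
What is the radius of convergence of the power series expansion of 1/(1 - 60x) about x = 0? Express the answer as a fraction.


Expanding 1/(1 - 60x) = sum_{k>=0} 60^k x^k, the series converges when |60x| < 1, i.e., |x| < 1/60.
So the radius of convergence is 1/60 = 1/60.

1/60


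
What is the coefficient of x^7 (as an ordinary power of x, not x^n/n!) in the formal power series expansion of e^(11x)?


The exponential series is e^y = sum_{k>=0} y^k / k!. Substituting y = 11x gives
e^(11x) = sum_{k>=0} 11^k x^k / k!.
So the coefficient of x^n is a^n/n! with a = 11, n = 7:
11^7 / 7! = 19487171/5040 = 19487171/5040

19487171/5040


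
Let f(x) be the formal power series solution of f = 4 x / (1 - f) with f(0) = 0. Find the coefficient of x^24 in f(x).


Apply Lagrange inversion: f = 4 x * phi(f) with phi(t) = 1/(1 - t), so
[x^n] f = 4^n * (1/n) [t^(n-1)] phi(t)^n = 4^n * (1/n) [t^(n-1)] (1 - t)^(-n) = 4^n * (1/n) C(2n - 2, n - 1) = 4^n * C_{n-1}.
For n = 24: C_23 = C(46, 23) / 24 = 8233430727600/24 = 343059613650.
With the 4^24 = 281474976710656 factor, the coefficient is 281474976710656 * 343059613650 = 96562696762500395198054400.

96562696762500395198054400


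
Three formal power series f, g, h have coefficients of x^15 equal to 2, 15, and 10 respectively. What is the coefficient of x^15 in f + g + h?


Series addition is componentwise:
2 + 15 + 10
= 27

27


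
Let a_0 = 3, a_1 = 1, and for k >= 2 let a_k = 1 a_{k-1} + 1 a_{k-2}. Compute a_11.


Iterating the recurrence forward:
a_0 = 3
a_1 = 1
a_2 = 1*1 + 1*3 = 4
a_3 = 1*4 + 1*1 = 5
a_4 = 1*5 + 1*4 = 9
a_5 = 1*9 + 1*5 = 14
a_6 = 1*14 + 1*9 = 23
a_7 = 1*23 + 1*14 = 37
a_8 = 1*37 + 1*23 = 60
a_9 = 1*60 + 1*37 = 97
a_10 = 1*97 + 1*60 = 157
a_11 = 1*157 + 1*97 = 254
So a_11 = 254.

254


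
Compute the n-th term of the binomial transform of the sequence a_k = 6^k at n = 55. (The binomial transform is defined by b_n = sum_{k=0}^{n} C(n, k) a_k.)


With a_k = 6^k, b_n = sum_{k=0}^{n} C(n, k) 6^k = (1 + 6)^n by the binomial theorem.
For n = 55: (1 + 6)^55 = 7^55 = 30226801971775055948247051683954096612865741943.

30226801971775055948247051683954096612865741943


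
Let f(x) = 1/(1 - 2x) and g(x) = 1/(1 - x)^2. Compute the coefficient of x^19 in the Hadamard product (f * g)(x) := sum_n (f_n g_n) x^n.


f has coefficients f_k = 2^k. For g = 1/(1 - x)^2 the coefficient is g_k = C(k + 1, 1) = k + 1. The Hadamard coefficient is (f * g)_k = 2^k * (k + 1).
For k = 19: 2^19 * 20 = 524288 * 20 = 10485760.

10485760


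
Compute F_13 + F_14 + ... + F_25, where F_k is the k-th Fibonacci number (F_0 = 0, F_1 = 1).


Use the identity sum_{k=0}^{N} F_k = F_{N+2} - 1 (which follows from F_{k+2} - F_{k+1} = F_k). Then
sum_{k=13}^{25} F_k = (F_{27} - 1) - (F_{14} - 1) = F_{27} - F_{14}.
Computing: F_{27} = 196418, F_{14} = 377, so
Sum = 196418 - 377 = 196041.

196041


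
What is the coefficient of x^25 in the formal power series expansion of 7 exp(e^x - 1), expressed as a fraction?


exp(e^x - 1) is the exponential generating function for the Bell numbers Bell_k: exp(e^x - 1) = sum_{k>=0} Bell_k x^k / k!.
So the coefficient of x^25 in 7 exp(e^x - 1) is 7 Bell_25 / 25!.
Computing: Bell_25 = 4638590332229999353 and 25! = 15511210043330985984000000, giving
7 * 4638590332229999353/15511210043330985984000000 = 356814640940769181/170452857619021824000000.

356814640940769181/170452857619021824000000


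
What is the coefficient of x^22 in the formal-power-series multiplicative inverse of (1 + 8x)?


The inverse is 1/(1 + 8x). Apply the geometric identity 1/(1 - y) = sum_{k>=0} y^k with y = -8x:
1/(1 + 8x) = sum_{k>=0} (-8)^k x^k.
So the coefficient of x^22 is (-8)^22 = 73786976294838206464.

73786976294838206464


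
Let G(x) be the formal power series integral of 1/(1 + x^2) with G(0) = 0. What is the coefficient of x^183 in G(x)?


1/(1 + x^2) = sum_{j>=0} (-1)^j x^(2j). Integrating termwise with G(0) = 0:
G(x) = sum_{j>=0} (-1)^j x^(2j+1) / (2j+1) = arctan(x).
Only odd powers are nonzero. For x^183 write 183 = 2*91 + 1, giving
(-1)^91 / 183 = -1/183 = -1/183.

-1/183


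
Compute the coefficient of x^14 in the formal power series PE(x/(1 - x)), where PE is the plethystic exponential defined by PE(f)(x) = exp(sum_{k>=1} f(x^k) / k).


For f(x) = x/(1 - x) we have
sum_{k>=1} f(x^k) / k = sum_{k>=1} (1/k) * x^k / (1 - x^k) = sum_{k, m >= 1} x^(k m) / k,
which after exponentiating simplifies to
PE(x/(1 - x)) = prod_{k>=1} 1 / (1 - x^k).
This is the generating function for the partition function p(n), so the coefficient of x^14 is p(14).
Computing p(14) by dynamic programming over parts 1, 2, ..., 14: p(14) = 135.

135


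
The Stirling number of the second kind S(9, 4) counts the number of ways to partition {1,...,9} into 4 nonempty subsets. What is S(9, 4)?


Using the explicit formula S(n,k) = (1/k!) sum_{j=0}^{k} (-1)^(k-j) C(k,j) j^n:
S(9, 4) = 7770
Equivalently, S(n,k) is n! times the coefficient of x^n in the EGF (e^x - 1)^k / k!.

7770


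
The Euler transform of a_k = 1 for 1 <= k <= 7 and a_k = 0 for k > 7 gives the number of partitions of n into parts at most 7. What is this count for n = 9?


Partitions of 9 into parts at most 7:
Using generating function (1-x)^(-1)(1-x^2)^(-1)...(1-x^7)^(-1),
the coefficient of x^9 = 28

28


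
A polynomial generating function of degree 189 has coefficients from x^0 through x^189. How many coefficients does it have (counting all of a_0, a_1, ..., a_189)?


A polynomial of degree 189 takes the form a_0 + a_1 x + ... + a_189 x^189.
The number of coefficients is 189 + 1 = 190.

190


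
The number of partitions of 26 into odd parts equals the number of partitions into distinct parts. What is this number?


Computing partitions of 26 into odd parts (1, 3, 5, ...):
Using the generating function prod_{k>=0} 1/(1-x^(2k+1)),
the count is 165

165


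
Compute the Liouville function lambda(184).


The Liouville function is lambda(k) = (-1)^Omega(k), where Omega(k) counts the prime factors of k with multiplicity.
Factoring: 184 = 2 * 2 * 2 * 23, so Omega(184) = 4.
lambda(184) = (-1)^4 = 1.

1


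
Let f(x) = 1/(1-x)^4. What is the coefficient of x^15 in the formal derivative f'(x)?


Differentiate: d/dx [ 1/(1-x)^r ] = r / (1-x)^(r+1).
Here r = 4, so f'(x) = 4 / (1-x)^5.
The expansion of 1/(1-x)^(r+1) has coefficient of x^n equal to C(n+r, r).
So the coefficient of x^15 in f'(x) is
4 * C(19, 4) = 4 * 3876 = 15504

15504


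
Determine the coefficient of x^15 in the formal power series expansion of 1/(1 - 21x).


The geometric series identity gives 1/(1 - c x) = sum_{k>=0} c^k x^k, so the coefficient of x^k is c^k.
Here c = 21 and k = 15.
Computing: 21^15 = 68122318582951682301

68122318582951682301


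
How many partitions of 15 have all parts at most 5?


Using the generating function (1-x)^(-1)(1-x^2)^(-1)...(1-x^5)^(-1),
the coefficient of x^15 counts these restricted partitions.
Result = 84

84


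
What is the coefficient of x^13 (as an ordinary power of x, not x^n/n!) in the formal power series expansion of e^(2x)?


The exponential series is e^y = sum_{k>=0} y^k / k!. Substituting y = 2x gives
e^(2x) = sum_{k>=0} 2^k x^k / k!.
So the coefficient of x^n is a^n/n! with a = 2, n = 13:
2^13 / 13! = 8192/6227020800 = 8/6081075

8/6081075


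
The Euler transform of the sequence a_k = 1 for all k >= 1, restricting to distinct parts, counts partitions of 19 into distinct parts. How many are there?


Partitions of 19 into distinct parts can be computed via generating function.
Product (1+x)(1+x^2)(1+x^3)...
The coefficient of x^19 = 54

54


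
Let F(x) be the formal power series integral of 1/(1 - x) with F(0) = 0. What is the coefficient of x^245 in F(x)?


1/(1 - x) = sum_{k>=0} x^k. Integrating termwise and using F(0) = 0 gives
F(x) = sum_{k>=0} x^(k+1) / (k+1) = sum_{m>=1} x^m / m = -ln(1 - x).
So the coefficient of x^245 is 1/245 = 1/245.

1/245


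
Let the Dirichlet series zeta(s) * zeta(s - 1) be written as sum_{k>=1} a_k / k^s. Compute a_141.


Convolution gives a_k = sum_{d | k} d * 1 = sum_{d | k} d = sigma(k), the sum of positive divisors of k.
For k = 141, the divisors are 1, 3, 47, 141, so
sigma(141) = 1 + 3 + 47 + 141 = 192.

192


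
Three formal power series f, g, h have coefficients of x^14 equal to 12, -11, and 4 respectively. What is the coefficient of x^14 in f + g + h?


Series addition is componentwise:
12 + -11 + 4
= 5

5


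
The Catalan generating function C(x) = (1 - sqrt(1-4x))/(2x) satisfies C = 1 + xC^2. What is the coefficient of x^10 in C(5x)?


Substituting x -> 5x scales the n-th coefficient by 5^n, so [x^10] C(5x) = 5^10 * C_10.
C_10 = C(2*10, 10)/(11) = 184756/11 = 16796.
So 5^10 * 16796 = 9765625 * 16796 = 164023437500.

164023437500


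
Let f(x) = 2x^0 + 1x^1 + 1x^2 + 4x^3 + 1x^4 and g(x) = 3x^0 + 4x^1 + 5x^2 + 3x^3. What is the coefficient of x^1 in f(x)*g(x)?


Cauchy product at x^1:
2*4 + 1*3
= 11

11


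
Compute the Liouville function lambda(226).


The Liouville function is lambda(k) = (-1)^Omega(k), where Omega(k) counts the prime factors of k with multiplicity.
Factoring: 226 = 2 * 113, so Omega(226) = 2.
lambda(226) = (-1)^2 = 1.

1


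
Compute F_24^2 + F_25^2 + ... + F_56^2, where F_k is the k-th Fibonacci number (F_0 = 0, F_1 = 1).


There is a standard identity sum_{k=0}^{N} F_k^2 = F_N * F_{N+1} (proved inductively from the telescoping relation F_k^2 = F_k F_{k+1} - F_{k-1} F_k). Then
sum_{k=24}^{56} F_k^2 = F_56 F_57 - F_23 F_24.
Computing: F_56 = 225851433717, F_57 = 365435296162, F_23 = 28657, F_24 = 46368.
Sum = 225851433717 * 365435296162 - 28657 * 46368 = 82534085568982878726378.

82534085568982878726378


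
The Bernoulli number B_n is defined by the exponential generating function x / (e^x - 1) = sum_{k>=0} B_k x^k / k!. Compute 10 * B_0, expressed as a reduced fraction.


Bernoulli numbers can also be computed recursively via B_0 = 1 and sum_{j=0}^{m} C(m+1, j) B_j = 0 for m >= 1. Odd-index Bernoulli numbers vanish for k >= 3.
Computing B_0 = 1, so 10 * B_0 = 10 * 1 = 10.

10


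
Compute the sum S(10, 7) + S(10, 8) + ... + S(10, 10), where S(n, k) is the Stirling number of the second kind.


By definition, S(n, k) counts partitions of an n-set into exactly k nonempty blocks.
Computing row n = 10 for k = 7..10:
S(10, k): 5880, 750, 45, 1
Sum = 6676.

6676


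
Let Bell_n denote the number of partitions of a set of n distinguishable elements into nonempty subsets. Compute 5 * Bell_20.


Bell_20 can be computed from the Bell triangle or from Dobinski's identity Bell_n = (1/e) * sum_{k>=0} k^n / k!.
Computing Bell_20 = 51724158235372.
Then 5 * 51724158235372 = 258620791176860.

258620791176860


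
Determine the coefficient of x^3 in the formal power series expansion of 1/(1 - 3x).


The geometric series identity gives 1/(1 - c x) = sum_{k>=0} c^k x^k, so the coefficient of x^k is c^k.
Here c = 3 and k = 3.
Computing: 3^3 = 27

27


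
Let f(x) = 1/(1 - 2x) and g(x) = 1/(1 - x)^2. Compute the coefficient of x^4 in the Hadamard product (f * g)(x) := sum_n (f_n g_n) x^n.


f has coefficients f_k = 2^k. For g = 1/(1 - x)^2 the coefficient is g_k = C(k + 1, 1) = k + 1. The Hadamard coefficient is (f * g)_k = 2^k * (k + 1).
For k = 4: 2^4 * 5 = 16 * 5 = 80.

80


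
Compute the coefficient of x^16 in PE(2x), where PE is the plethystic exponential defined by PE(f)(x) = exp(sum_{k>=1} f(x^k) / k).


With f(x) = 2x, the exponent is sum_{k>=1} 2 x^k / k = 2 * (-ln(1 - x)). Exponentiating:
PE(2x) = exp(-2 ln(1 - x)) = 1/(1 - x)^2.
By the negative binomial expansion, [x^n] 1/(1 - x)^2 = C(n + 1, 1).
For n = 16: C(17, 1) = 17.

17


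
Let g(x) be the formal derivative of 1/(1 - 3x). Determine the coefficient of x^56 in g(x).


Differentiate termwise: d/dx sum_{k>=0} 3^k x^k = sum_{k>=1} k 3^k x^(k-1) = sum_{j>=0} (j+1) 3^(j+1) x^j.
Equivalently, d/dx [1/(1 - 3x)] = 3/(1 - 3x)^2.
For j = 56: 57 * 3^57 = 57 * 1570042899082081611640534563 = 89492445247678651863510470091.

89492445247678651863510470091


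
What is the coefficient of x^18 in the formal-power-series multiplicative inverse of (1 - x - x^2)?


Let the inverse be f(x) = sum_{k>=0} a_k x^k. From f(x) * (1 - x - x^2) = 1 and matching coefficients:
 x^0: a_0 = 1.
 x^1: a_1 - a_0 = 0, so a_1 = 1.
 x^k (k >= 2): a_k - a_{k-1} - a_{k-2} = 0, i.e. a_k = a_{k-1} + a_{k-2}.
This is the Fibonacci-type recurrence shifted so that a_0 = a_1 = 1.
Iterating: a_0=1, a_1=1, a_2=2, a_3=3, a_4=5, a_5=8, a_6=13, a_7=21, a_8=34, a_9=55, ...
a_18 = 4181.

4181


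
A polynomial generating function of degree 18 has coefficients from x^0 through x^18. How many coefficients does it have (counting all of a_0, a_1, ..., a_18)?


A polynomial of degree 18 takes the form a_0 + a_1 x + ... + a_18 x^18.
The number of coefficients is 18 + 1 = 19.

19


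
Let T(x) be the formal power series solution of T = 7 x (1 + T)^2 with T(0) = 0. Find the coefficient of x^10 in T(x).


Apply the Lagrange inversion formula: if T = 7 x * phi(T) with phi(t) = (1 + t)^2, then [x^n] T = 7^n * (1/n) [t^(n-1)] phi(t)^n = 7^n * (1/n) [t^(n-1)] (1 + t)^(2n) = 7^n * (1/n) C(2n, n-1).
Using the identity C(2n, n-1) = C(2n, n) * n / (n+1), the unscaled factor equals C(2n, n) / (n+1) = C_n, the n-th Catalan number.
For n = 10: C_10 = C(20, 10) / 11 = 184756/11 = 16796.
With the 7^10 = 282475249 factor, the coefficient is 282475249 * 16796 = 4744454282204.

4744454282204


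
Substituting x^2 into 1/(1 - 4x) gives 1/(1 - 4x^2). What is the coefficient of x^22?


The coefficient of x^(2m) in 1/(1 - 4x^2) is 4^m.
With n = 22 = 2*11, the coefficient is 4^11 = 4194304.

4194304


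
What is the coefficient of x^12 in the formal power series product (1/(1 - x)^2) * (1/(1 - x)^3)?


Combine the factors: (1/(1 - x)^2) * (1/(1 - x)^3) = 1/(1 - x)^5.
Then use 1/(1 - x)^r = sum_{k>=0} C(k + r - 1, r - 1) x^k with r = 5 and k = 12:
C(16, 4) = 1820.

1820


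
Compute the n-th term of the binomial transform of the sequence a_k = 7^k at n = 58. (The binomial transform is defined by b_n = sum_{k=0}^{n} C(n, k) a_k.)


With a_k = 7^k, b_n = sum_{k=0}^{n} C(n, k) 7^k = (1 + 7)^n by the binomial theorem.
For n = 58: (1 + 7)^58 = 8^58 = 23945242826029513411849172299223580994042798784118784.

23945242826029513411849172299223580994042798784118784


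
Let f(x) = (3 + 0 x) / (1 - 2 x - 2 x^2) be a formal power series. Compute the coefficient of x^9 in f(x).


Write f(x) = sum_{k>=0} a_k x^k. Multiplying both sides by 1 - 2 x - 2 x^2 gives
(1 - 2 x - 2 x^2) sum_{k>=0} a_k x^k = 3 + 0 x.
Matching coefficients:
 x^0: a_0 = 3
 x^1: a_1 - 2 a_0 = 0  =>  a_1 = 2*3 + 0 = 6
 x^k (k >= 2): a_k = 2 a_{k-1} + 2 a_{k-2}.
Iterating: a_2 = 18, a_3 = 48, a_4 = 132, a_5 = 360, a_6 = 984, a_7 = 2688, a_8 = 7344, a_9 = 20064.
So the coefficient of x^9 is 20064.

20064


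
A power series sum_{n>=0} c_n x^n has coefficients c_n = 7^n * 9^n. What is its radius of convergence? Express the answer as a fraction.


By the root test (Cauchy-Hadamard), the radius is R = 1 / limsup_n |c_n|^(1/n).
Here |c_n|^(1/n) = (7^n * 9^n)^(1/n) = 7 * 9 = 63 for all n.
So R = 1/63 = 1/63.

1/63


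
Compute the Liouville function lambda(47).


The Liouville function is lambda(k) = (-1)^Omega(k), where Omega(k) counts the prime factors of k with multiplicity.
Factoring: 47 = 47, so Omega(47) = 1.
lambda(47) = (-1)^1 = -1.

-1


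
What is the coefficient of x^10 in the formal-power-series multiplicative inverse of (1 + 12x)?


The inverse is 1/(1 + 12x). Apply the geometric identity 1/(1 - y) = sum_{k>=0} y^k with y = -12x:
1/(1 + 12x) = sum_{k>=0} (-12)^k x^k.
So the coefficient of x^10 is (-12)^10 = 61917364224.

61917364224


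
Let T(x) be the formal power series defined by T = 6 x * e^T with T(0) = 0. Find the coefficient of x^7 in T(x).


Apply the Lagrange inversion formula: if T = 6 x * phi(T) with phi(t) = e^t, then
[x^n] T = 6^n * (1/n) [t^(n-1)] phi(t)^n = 6^n * (1/n) [t^(n-1)] e^(n t) = 6^n * (1/n) * n^(n-1) / (n-1)! = 6^n * n^(n-1) / n!.
When c = 1 this is the Cayley count of rooted labeled trees on n vertices, divided by n!.
For n = 7: 6^7 * 7^6 / 7! = 279936 * 117649/5040 = 32672808/5.

32672808/5


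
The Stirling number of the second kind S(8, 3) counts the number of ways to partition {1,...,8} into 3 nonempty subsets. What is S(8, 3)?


Using the explicit formula S(n,k) = (1/k!) sum_{j=0}^{k} (-1)^(k-j) C(k,j) j^n:
S(8, 3) = 966
Equivalently, S(n,k) is n! times the coefficient of x^n in the EGF (e^x - 1)^k / k!.

966


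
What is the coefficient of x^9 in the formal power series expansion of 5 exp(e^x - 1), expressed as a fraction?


exp(e^x - 1) is the exponential generating function for the Bell numbers Bell_k: exp(e^x - 1) = sum_{k>=0} Bell_k x^k / k!.
So the coefficient of x^9 in 5 exp(e^x - 1) is 5 Bell_9 / 9!.
Computing: Bell_9 = 21147 and 9! = 362880, giving
5 * 21147/362880 = 1007/3456.

1007/3456


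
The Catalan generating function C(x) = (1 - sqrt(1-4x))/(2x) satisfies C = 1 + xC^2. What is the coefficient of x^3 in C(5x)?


Substituting x -> 5x scales the n-th coefficient by 5^n, so [x^3] C(5x) = 5^3 * C_3.
C_3 = C(2*3, 3)/(4) = 20/4 = 5.
So 5^3 * 5 = 125 * 5 = 625.

625


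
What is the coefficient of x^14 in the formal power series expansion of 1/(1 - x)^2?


The negative binomial / multiset identity is
1/(1 - x)^r = sum_{k>=0} C(k + r - 1, r - 1) x^k.
Here r = 2 and k = 14, so the coefficient is
C(14 + 1, 1) = C(15, 1)
= 15

15


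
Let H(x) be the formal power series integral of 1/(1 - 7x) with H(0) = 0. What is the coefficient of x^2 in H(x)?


1/(1 - 7x) = sum_{k>=0} 7^k x^k. Integrating termwise with H(0) = 0:
H(x) = sum_{k>=0} 7^k x^(k+1) / (k+1) = sum_{m>=1} 7^(m-1) x^m / m.
For m = 2: 7^1/2 = 7/2 = 7/2.

7/2


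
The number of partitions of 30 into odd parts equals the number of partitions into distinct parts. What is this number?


Computing partitions of 30 into odd parts (1, 3, 5, ...):
Using the generating function prod_{k>=0} 1/(1-x^(2k+1)),
the count is 296

296


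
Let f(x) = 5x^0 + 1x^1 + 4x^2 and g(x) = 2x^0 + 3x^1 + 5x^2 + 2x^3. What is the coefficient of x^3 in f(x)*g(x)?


Cauchy product at x^3:
5*2 + 1*5 + 4*3
= 27

27


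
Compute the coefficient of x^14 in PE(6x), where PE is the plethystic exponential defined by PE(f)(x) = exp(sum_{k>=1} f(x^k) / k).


With f(x) = 6x, the exponent is sum_{k>=1} 6 x^k / k = 6 * (-ln(1 - x)). Exponentiating:
PE(6x) = exp(-6 ln(1 - x)) = 1/(1 - x)^6.
By the negative binomial expansion, [x^n] 1/(1 - x)^6 = C(n + 5, 5).
For n = 14: C(19, 5) = 11628.

11628


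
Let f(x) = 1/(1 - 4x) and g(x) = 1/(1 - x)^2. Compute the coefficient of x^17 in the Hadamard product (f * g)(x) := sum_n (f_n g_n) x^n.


f has coefficients f_k = 4^k. For g = 1/(1 - x)^2 the coefficient is g_k = C(k + 1, 1) = k + 1. The Hadamard coefficient is (f * g)_k = 4^k * (k + 1).
For k = 17: 4^17 * 18 = 17179869184 * 18 = 309237645312.

309237645312


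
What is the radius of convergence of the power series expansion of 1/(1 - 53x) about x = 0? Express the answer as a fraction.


Expanding 1/(1 - 53x) = sum_{k>=0} 53^k x^k, the series converges when |53x| < 1, i.e., |x| < 1/53.
So the radius of convergence is 1/53 = 1/53.

1/53


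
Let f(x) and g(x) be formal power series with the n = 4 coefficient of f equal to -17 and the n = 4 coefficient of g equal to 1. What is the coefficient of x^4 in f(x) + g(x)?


Addition of formal power series is termwise.
The coefficient of x^4 in f + g = -17 + 1
= -16

-16


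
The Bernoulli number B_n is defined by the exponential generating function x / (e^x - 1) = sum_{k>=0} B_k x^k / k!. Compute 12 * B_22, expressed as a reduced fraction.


Bernoulli numbers can also be computed recursively via B_0 = 1 and sum_{j=0}^{m} C(m+1, j) B_j = 0 for m >= 1. Odd-index Bernoulli numbers vanish for k >= 3.
Computing B_22 = 854513/138, so 12 * B_22 = 12 * 854513/138 = 1709026/23.

1709026/23


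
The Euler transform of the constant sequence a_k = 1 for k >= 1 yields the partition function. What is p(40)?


The Euler transform converts the sequence a_k = 1 into the number of integer partitions.
Using the recurrence or dynamic programming:
p(40) = 37338

37338


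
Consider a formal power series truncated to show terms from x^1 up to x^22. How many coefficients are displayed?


From x^1 to x^22 inclusive, the count is 22 - 1 + 1 = 22.

22


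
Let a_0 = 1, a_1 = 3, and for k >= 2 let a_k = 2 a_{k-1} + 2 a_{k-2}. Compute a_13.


Iterating the recurrence forward:
a_0 = 1
a_1 = 3
a_2 = 2*3 + 2*1 = 8
a_3 = 2*8 + 2*3 = 22
a_4 = 2*22 + 2*8 = 60
a_5 = 2*60 + 2*22 = 164
a_6 = 2*164 + 2*60 = 448
a_7 = 2*448 + 2*164 = 1224
a_8 = 2*1224 + 2*448 = 3344
a_9 = 2*3344 + 2*1224 = 9136
a_10 = 2*9136 + 2*3344 = 24960
a_11 = 2*24960 + 2*9136 = 68192
a_12 = 2*68192 + 2*24960 = 186304
a_13 = 2*186304 + 2*68192 = 508992
So a_13 = 508992.

508992


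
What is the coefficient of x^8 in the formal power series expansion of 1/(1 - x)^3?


The expansion 1/(1 - x)^r = sum_{k>=0} C(k + r - 1, r - 1) x^k follows from the multiset / negative-binomial theorem (or from repeated differentiation of the geometric series).
For r = 3 and k = 8:
C(10, 2) = 3628800 / (2 * 40320) = 45.

45


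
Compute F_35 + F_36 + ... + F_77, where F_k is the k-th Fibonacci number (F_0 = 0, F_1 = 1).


Use the identity sum_{k=0}^{N} F_k = F_{N+2} - 1 (which follows from F_{k+2} - F_{k+1} = F_k). Then
sum_{k=35}^{77} F_k = (F_{79} - 1) - (F_{36} - 1) = F_{79} - F_{36}.
Computing: F_{79} = 14472334024676221, F_{36} = 14930352, so
Sum = 14472334024676221 - 14930352 = 14472334009745869.

14472334009745869


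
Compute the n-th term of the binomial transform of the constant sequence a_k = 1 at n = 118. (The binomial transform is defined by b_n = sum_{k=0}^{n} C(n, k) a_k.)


With a_k = 1 for all k, b_n = sum_{k=0}^{n} C(n, k) = 2^n by the binomial theorem.
For n = 118: 2^118 = 332306998946228968225951765070086144.

332306998946228968225951765070086144


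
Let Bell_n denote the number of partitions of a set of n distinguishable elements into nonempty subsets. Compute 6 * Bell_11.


Bell_11 can be computed from the Bell triangle or from Dobinski's identity Bell_n = (1/e) * sum_{k>=0} k^n / k!.
Computing Bell_11 = 678570.
Then 6 * 678570 = 4071420.

4071420


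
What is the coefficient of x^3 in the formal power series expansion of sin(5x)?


The Maclaurin series is sin(t) = sum_{k>=0} (-1)^k t^(2k+1) / (2k+1)!, so substituting t = 5x, only odd powers of x are nonzero, with coefficient of x^(2k+1) equal to (-1)^k 5^(2k+1) / (2k+1)!.
Write 3 = 2*1 + 1, giving the coefficient (-1)^1 * 5^3 / 3! = -125/6 = -125/6.

-125/6


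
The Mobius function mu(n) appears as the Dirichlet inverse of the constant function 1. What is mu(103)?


103 = 103 (all distinct primes).
mu(103) = (-1)^1 = -1

-1
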